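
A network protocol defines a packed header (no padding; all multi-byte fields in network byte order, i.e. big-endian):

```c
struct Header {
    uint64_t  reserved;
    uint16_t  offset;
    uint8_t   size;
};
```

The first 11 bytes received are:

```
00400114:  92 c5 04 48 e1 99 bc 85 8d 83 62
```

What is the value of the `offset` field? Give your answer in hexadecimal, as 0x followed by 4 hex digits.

`offset` follows `reserved` (8 bytes), so it starts at byte offset 8 and occupies 2 bytes.
Bytes at offsets 8..9: 8D 83.
Big-endian: lowest address holds the most-significant byte.
The bytes are already most-significant first: 0x8D83.

0x8D83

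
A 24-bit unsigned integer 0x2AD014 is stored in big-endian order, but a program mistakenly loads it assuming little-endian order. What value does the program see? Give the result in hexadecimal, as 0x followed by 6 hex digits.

0x14D02A

Stored big-endian, the bytes at ascending addresses are 2A D0 14.
Read back as little-endian, the first byte is least significant, giving 0x14D02A.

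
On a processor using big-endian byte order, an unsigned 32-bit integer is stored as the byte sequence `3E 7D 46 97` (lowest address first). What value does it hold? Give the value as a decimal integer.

1048397463

In big-endian order the high byte comes first in memory.
The bytes are already most-significant first: 0x3E7D4697.
0x3E7D4697 = 1048397463.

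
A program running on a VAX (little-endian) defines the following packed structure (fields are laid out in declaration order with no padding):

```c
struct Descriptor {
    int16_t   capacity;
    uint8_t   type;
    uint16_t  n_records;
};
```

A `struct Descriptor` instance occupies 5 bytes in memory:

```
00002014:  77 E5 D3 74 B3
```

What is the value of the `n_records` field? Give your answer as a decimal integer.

`n_records` follows `capacity` (2 B), `type` (1 B), so it starts at offset 2 + 1 = 3 and occupies 2 bytes.
Bytes at offsets 3..4: 74 B3.
Little-endian stores the least-significant byte at the lowest address.
Reassemble most-significant byte first: B3 74 → 0xB374.
0xB374 = 45940.

45940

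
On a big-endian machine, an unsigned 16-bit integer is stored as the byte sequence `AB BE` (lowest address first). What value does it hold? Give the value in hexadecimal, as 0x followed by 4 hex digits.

Big-endian stores the most-significant byte at the lowest address.
The bytes are already most-significant first: 0xABBE.

0xABBE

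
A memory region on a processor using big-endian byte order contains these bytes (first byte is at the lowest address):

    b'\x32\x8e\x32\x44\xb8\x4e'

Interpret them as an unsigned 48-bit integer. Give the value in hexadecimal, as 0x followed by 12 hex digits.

0x328E3244B84E

Big-endian: lowest address holds the most-significant byte.
The bytes are already most-significant first: 0x328E3244B84E.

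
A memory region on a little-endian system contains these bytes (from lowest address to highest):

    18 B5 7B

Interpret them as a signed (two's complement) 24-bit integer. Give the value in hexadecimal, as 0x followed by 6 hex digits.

0x7BB518

Little-endian: lowest address holds the least-significant byte.
Reassemble most-significant byte first: 7B B5 18 → 0x7BB518.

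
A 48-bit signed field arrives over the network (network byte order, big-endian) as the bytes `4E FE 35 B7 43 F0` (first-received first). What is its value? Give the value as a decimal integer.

Big-endian stores the most-significant byte at the lowest address.
The bytes are already most-significant first: 0x4EFE35B743F0.
0x4EFE35B743F0 = 86853729862640.

86853729862640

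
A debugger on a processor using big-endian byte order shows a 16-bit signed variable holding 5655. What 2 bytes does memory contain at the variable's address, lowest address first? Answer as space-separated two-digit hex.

16 17

5655 in hexadecimal, padded to 16 bits, is 0x1617.
Split into bytes (most-significant first): 16 17.
In big-endian order the high byte comes first in memory.
So the memory order matches the most-significant-first order: 16 17.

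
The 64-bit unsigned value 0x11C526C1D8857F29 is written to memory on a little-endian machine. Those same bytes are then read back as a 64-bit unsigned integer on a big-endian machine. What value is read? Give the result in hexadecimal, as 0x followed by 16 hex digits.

Stored little-endian, the bytes at ascending addresses are 29 7F 85 D8 C1 26 C5 11.
Read back as big-endian, the last byte is least significant, giving 0x297F85D8C126C511.

0x297F85D8C126C511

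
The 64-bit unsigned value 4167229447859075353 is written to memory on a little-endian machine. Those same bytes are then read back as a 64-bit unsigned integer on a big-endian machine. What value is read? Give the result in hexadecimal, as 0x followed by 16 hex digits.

4167229447859075353 in 64-bit hexadecimal is 0x39D4F91A992FF919.
Stored little-endian, the bytes at ascending addresses are 19 F9 2F 99 1A F9 D4 39.
Read back as big-endian, the last byte is least significant, giving 0x19F92F991AF9D439.

0x19F92F991AF9D439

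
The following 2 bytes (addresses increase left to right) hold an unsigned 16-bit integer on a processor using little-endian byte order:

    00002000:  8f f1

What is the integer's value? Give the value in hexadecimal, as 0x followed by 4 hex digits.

0xF18F

Little-endian: lowest address holds the least-significant byte.
Reassemble most-significant byte first: F1 8F → 0xF18F.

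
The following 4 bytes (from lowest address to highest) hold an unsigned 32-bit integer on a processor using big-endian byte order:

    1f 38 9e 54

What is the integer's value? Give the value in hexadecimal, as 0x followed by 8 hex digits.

0x1F389E54

Big-endian stores the most-significant byte at the lowest address.
The bytes are already most-significant first: 0x1F389E54.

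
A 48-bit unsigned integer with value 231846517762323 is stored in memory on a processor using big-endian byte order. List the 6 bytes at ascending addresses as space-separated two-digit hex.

D2 DC F9 55 69 13

231846517762323 in hexadecimal, padded to 48 bits, is 0xD2DCF9556913.
Split into bytes (most-significant first): D2 DC F9 55 69 13.
Big-endian stores the most-significant byte at the lowest address.
So the memory order matches the most-significant-first order: D2 DC F9 55 69 13.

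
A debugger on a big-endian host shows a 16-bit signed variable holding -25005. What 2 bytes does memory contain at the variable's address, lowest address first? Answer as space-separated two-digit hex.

Two's complement of -25005 in 16 bits: 25005 = 0x61AD; invert → 0x9E52; add 1 → 0x9E53.
Split into bytes (most-significant first): 9E 53.
Big-endian stores the most-significant byte at the lowest address.
So the memory order matches the most-significant-first order: 9E 53.

9E 53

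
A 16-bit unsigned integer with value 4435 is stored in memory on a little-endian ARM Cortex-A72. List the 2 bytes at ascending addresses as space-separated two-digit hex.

4435 in hexadecimal, padded to 16 bits, is 0x1153.
Split into bytes (most-significant first): 11 53.
Little-endian stores the least-significant byte at the lowest address.
So at ascending addresses the bytes are 53 11.

53 11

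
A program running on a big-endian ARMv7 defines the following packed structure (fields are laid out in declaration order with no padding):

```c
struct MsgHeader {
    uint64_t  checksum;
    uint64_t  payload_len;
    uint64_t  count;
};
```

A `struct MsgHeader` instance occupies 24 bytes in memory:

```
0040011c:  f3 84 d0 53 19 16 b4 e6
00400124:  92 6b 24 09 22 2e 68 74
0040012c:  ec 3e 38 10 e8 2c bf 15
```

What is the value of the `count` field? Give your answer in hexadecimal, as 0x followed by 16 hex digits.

`count` follows `checksum` (8 B), `payload_len` (8 B), so it starts at offset 8 + 8 = 16 and occupies 8 bytes.
Bytes at offsets 16..23: EC 3E 38 10 E8 2C BF 15.
Big-endian: lowest address holds the most-significant byte.
The bytes are already most-significant first: 0xEC3E3810E82CBF15.

0xEC3E3810E82CBF15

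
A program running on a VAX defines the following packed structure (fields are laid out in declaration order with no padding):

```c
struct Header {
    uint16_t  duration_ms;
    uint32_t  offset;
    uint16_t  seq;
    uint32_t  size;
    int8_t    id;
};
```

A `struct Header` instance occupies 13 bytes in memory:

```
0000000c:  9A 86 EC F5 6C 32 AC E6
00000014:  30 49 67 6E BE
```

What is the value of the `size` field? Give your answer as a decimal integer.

1852262704

`size` follows `duration_ms` (2 B), `offset` (4 B), `seq` (2 B), so it starts at offset 2 + 4 + 2 = 8 and occupies 4 bytes.
Bytes at offsets 8..11: 30 49 67 6E.
In little-endian order the low byte comes first in memory.
Reassemble most-significant byte first: 6E 67 49 30 → 0x6E674930.
0x6E674930 = 1852262704.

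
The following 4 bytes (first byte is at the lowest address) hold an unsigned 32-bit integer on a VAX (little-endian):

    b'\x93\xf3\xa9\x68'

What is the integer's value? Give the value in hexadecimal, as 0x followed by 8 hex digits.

0x68A9F393

Little-endian: lowest address holds the least-significant byte.
Reassemble most-significant byte first: 68 A9 F3 93 → 0x68A9F393.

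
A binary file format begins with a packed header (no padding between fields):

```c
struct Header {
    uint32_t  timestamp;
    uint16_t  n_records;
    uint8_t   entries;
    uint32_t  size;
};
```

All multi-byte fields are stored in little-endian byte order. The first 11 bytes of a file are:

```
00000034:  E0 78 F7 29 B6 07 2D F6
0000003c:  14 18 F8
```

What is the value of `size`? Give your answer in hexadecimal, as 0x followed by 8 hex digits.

`size` follows `timestamp` (4 B), `n_records` (2 B), `entries` (1 B), so it starts at offset 4 + 2 + 1 = 7 and occupies 4 bytes.
Bytes at offsets 7..10: F6 14 18 F8.
Little-endian: lowest address holds the least-significant byte.
Reassemble most-significant byte first: F8 18 14 F6 → 0xF81814F6.

0xF81814F6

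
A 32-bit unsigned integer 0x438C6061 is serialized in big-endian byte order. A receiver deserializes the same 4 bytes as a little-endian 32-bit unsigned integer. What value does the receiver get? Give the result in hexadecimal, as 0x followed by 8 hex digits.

0x61608C43

Stored big-endian, the bytes at ascending addresses are 43 8C 60 61.
Read back as little-endian, the first byte is least significant, giving 0x61608C43.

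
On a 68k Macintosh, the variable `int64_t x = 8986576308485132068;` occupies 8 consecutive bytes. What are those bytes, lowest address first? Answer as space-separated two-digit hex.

7C B6 BB 8A 26 32 8F 24

8986576308485132068 in hexadecimal, padded to 64 bits, is 0x7CB6BB8A26328F24.
Split into bytes (most-significant first): 7C B6 BB 8A 26 32 8F 24.
In big-endian order the high byte comes first in memory.
So the memory order matches the most-significant-first order: 7C B6 BB 8A 26 32 8F 24.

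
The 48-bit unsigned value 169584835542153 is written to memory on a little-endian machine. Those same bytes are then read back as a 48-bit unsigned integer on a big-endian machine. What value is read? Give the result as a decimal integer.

151444330855578

169584835542153 in 48-bit hexadecimal is 0x9A3C8BE1BC89.
Stored little-endian, the bytes at ascending addresses are 89 BC E1 8B 3C 9A.
Read back as big-endian, the last byte is least significant, giving 0x89BCE18B3C9A.
0x89BCE18B3C9A = 151444330855578.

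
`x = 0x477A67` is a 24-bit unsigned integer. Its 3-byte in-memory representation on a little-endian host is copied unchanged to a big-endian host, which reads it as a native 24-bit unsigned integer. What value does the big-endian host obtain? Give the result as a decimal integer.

6781511

Stored little-endian, the bytes at ascending addresses are 67 7A 47.
Read back as big-endian, the last byte is least significant, giving 0x677A47.
0x677A47 = 6781511.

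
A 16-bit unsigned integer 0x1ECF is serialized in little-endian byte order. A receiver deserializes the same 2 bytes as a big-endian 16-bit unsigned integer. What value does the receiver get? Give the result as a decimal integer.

Stored little-endian, the bytes at ascending addresses are CF 1E.
Read back as big-endian, the last byte is least significant, giving 0xCF1E.
0xCF1E = 53022.

53022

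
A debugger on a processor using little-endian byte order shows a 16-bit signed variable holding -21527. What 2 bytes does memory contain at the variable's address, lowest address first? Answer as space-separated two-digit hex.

Two's complement of -21527 in 16 bits: 21527 = 0x5417; invert → 0xABE8; add 1 → 0xABE9.
Split into bytes (most-significant first): AB E9.
Little-endian: lowest address holds the least-significant byte.
So at ascending addresses the bytes are E9 AB.

E9 AB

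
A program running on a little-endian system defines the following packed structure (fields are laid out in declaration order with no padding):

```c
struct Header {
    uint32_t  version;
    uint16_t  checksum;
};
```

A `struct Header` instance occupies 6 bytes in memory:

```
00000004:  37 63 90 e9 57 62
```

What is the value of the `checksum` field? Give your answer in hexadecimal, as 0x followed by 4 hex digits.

`checksum` follows `version` (4 bytes), so it starts at byte offset 4 and occupies 2 bytes.
Bytes at offsets 4..5: 57 62.
In little-endian order the low byte comes first in memory.
Reassemble most-significant byte first: 62 57 → 0x6257.

0x6257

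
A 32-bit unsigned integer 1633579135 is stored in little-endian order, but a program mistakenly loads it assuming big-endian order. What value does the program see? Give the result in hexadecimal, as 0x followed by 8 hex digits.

0x7F705E61

1633579135 in 32-bit hexadecimal is 0x615E707F.
Stored little-endian, the bytes at ascending addresses are 7F 70 5E 61.
Read back as big-endian, the last byte is least significant, giving 0x7F705E61.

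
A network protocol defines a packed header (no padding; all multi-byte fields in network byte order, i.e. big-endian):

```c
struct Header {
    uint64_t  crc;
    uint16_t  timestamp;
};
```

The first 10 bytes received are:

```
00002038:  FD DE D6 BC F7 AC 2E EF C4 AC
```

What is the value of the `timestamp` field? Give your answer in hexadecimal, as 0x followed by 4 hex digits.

`timestamp` follows `crc` (8 bytes), so it starts at byte offset 8 and occupies 2 bytes.
Bytes at offsets 8..9: C4 AC.
Big-endian stores the most-significant byte at the lowest address.
The bytes are already most-significant first: 0xC4AC.

0xC4AC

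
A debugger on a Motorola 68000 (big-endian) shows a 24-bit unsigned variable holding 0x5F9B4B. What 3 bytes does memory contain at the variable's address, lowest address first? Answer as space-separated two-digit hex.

5F 9B 4B

Split into bytes (most-significant first): 5F 9B 4B.
In big-endian order the high byte comes first in memory.
So the memory order matches the most-significant-first order: 5F 9B 4B.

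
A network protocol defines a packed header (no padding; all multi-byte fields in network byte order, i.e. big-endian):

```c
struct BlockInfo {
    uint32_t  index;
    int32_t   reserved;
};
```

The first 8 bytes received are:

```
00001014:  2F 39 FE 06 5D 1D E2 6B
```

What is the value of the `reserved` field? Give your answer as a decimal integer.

1562239595

`reserved` follows `index` (4 bytes), so it starts at byte offset 4 and occupies 4 bytes.
Bytes at offsets 4..7: 5D 1D E2 6B.
Big-endian stores the most-significant byte at the lowest address.
The bytes are already most-significant first: 0x5D1DE26B.
0x5D1DE26B = 1562239595.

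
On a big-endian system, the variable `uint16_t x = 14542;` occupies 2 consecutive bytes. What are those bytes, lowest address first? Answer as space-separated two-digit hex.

14542 in hexadecimal, padded to 16 bits, is 0x38CE.
Split into bytes (most-significant first): 38 CE.
Big-endian: lowest address holds the most-significant byte.
So the memory order matches the most-significant-first order: 38 CE.

38 CE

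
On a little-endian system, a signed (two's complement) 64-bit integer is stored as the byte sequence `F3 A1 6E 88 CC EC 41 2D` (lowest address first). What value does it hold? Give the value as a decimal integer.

In little-endian order the low byte comes first in memory.
Reassemble most-significant byte first: 2D 41 EC CC 88 6E A1 F3 → 0x2D41ECCC886EA1F3.
0x2D41ECCC886EA1F3 = 3261147968399385075.

3261147968399385075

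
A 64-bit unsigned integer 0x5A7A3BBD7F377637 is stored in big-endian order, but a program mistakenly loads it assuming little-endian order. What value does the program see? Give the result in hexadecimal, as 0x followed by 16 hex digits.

0x3776377FBD3B7A5A

Stored big-endian, the bytes at ascending addresses are 5A 7A 3B BD 7F 37 76 37.
Read back as little-endian, the first byte is least significant, giving 0x3776377FBD3B7A5A.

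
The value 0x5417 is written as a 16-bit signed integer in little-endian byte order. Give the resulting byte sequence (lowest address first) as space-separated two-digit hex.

17 54

Split into bytes (most-significant first): 54 17.
Little-endian stores the least-significant byte at the lowest address.
So at ascending addresses the bytes are 17 54.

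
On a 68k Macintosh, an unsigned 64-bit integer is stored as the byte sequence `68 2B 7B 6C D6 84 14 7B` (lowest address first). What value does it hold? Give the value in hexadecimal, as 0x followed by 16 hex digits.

Big-endian stores the most-significant byte at the lowest address.
The bytes are already most-significant first: 0x682B7B6CD684147B.

0x682B7B6CD684147B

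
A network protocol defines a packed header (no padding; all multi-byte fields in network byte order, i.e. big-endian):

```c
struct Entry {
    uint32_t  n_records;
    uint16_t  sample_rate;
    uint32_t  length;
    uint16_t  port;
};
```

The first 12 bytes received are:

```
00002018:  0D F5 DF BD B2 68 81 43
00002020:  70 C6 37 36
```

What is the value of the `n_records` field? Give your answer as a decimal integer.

234217405

`n_records` is the first field, at byte offset 0, occupying 4 bytes.
Bytes at offsets 0..3: 0D F5 DF BD.
Big-endian stores the most-significant byte at the lowest address.
The bytes are already most-significant first: 0x0DF5DFBD.
0x0DF5DFBD = 234217405.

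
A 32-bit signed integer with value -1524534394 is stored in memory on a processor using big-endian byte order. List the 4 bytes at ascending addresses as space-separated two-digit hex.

Two's complement of -1524534394 in 32 bits: 1524534394 = 0x5ADE8C7A; invert → 0xA5217385; add 1 → 0xA5217386.
Split into bytes (most-significant first): A5 21 73 86.
Big-endian: lowest address holds the most-significant byte.
So the memory order matches the most-significant-first order: A5 21 73 86.

A5 21 73 86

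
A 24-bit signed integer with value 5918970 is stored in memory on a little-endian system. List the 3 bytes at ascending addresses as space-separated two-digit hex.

5918970 in hexadecimal, padded to 24 bits, is 0x5A50FA.
Split into bytes (most-significant first): 5A 50 FA.
Little-endian: lowest address holds the least-significant byte.
So at ascending addresses the bytes are FA 50 5A.

FA 50 5A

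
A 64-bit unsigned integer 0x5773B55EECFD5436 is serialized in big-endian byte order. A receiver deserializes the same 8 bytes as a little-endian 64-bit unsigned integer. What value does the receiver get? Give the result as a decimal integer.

Stored big-endian, the bytes at ascending addresses are 57 73 B5 5E EC FD 54 36.
Read back as little-endian, the first byte is least significant, giving 0x3654FDEC5EB57357.
0x3654FDEC5EB57357 = 3915033167734862679.

3915033167734862679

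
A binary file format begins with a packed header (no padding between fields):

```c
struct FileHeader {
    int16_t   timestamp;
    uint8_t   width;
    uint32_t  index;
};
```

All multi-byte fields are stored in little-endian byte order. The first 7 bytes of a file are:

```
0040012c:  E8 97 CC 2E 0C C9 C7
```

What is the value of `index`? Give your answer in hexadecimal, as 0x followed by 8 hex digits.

`index` follows `timestamp` (2 B), `width` (1 B), so it starts at offset 2 + 1 = 3 and occupies 4 bytes.
Bytes at offsets 3..6: 2E 0C C9 C7.
Little-endian stores the least-significant byte at the lowest address.
Reassemble most-significant byte first: C7 C9 0C 2E → 0xC7C90C2E.

0xC7C90C2E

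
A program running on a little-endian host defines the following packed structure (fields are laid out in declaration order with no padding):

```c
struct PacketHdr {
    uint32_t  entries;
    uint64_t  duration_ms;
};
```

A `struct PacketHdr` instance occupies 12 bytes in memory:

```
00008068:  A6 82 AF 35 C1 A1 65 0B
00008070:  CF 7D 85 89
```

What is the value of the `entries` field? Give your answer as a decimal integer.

900694694

`entries` is the first field, at byte offset 0, occupying 4 bytes.
Bytes at offsets 0..3: A6 82 AF 35.
Little-endian stores the least-significant byte at the lowest address.
Reassemble most-significant byte first: 35 AF 82 A6 → 0x35AF82A6.
0x35AF82A6 = 900694694.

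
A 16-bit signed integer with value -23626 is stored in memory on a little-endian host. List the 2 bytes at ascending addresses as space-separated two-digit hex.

B6 A3

Two's complement of -23626 in 16 bits: 23626 = 0x5C4A; invert → 0xA3B5; add 1 → 0xA3B6.
Split into bytes (most-significant first): A3 B6.
Little-endian stores the least-significant byte at the lowest address.
So at ascending addresses the bytes are B6 A3.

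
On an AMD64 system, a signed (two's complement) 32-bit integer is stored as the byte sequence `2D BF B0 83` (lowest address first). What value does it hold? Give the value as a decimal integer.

-2085568723

In little-endian order the low byte comes first in memory.
Reassemble most-significant byte first: 83 B0 BF 2D → 0x83B0BF2D.
Top bit is set, so as a signed 32-bit value this is 0x83B0BF2D − 2^32 = -2085568723.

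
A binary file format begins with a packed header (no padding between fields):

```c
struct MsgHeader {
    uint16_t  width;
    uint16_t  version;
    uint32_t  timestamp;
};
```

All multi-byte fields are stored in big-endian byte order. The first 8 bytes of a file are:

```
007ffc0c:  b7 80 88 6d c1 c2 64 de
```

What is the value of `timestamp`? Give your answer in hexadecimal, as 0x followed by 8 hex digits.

0xC1C264DE

`timestamp` follows `width` (2 B), `version` (2 B), so it starts at offset 2 + 2 = 4 and occupies 4 bytes.
Bytes at offsets 4..7: C1 C2 64 DE.
Big-endian: lowest address holds the most-significant byte.
The bytes are already most-significant first: 0xC1C264DE.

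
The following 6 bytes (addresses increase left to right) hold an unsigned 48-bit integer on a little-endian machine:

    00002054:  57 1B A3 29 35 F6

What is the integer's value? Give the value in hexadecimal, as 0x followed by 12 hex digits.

0xF63529A31B57

Little-endian stores the least-significant byte at the lowest address.
Reassemble most-significant byte first: F6 35 29 A3 1B 57 → 0xF63529A31B57.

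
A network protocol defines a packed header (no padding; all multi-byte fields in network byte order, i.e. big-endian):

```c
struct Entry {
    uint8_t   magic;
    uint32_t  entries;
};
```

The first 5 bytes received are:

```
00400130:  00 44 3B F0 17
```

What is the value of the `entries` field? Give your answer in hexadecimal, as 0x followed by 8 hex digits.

`entries` follows `magic` (1 byte), so it starts at byte offset 1 and occupies 4 bytes.
Bytes at offsets 1..4: 44 3B F0 17.
In big-endian order the high byte comes first in memory.
The bytes are already most-significant first: 0x443BF017.

0x443BF017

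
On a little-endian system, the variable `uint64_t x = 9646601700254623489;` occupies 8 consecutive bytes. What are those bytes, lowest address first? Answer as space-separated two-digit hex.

01 27 5B F1 22 9D DF 85

9646601700254623489 in hexadecimal, padded to 64 bits, is 0x85DF9D22F15B2701.
Split into bytes (most-significant first): 85 DF 9D 22 F1 5B 27 01.
In little-endian order the low byte comes first in memory.
So at ascending addresses the bytes are 01 27 5B F1 22 9D DF 85.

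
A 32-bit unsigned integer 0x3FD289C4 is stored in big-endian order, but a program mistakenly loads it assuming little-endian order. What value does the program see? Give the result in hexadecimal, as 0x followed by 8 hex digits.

0xC489D23F

Stored big-endian, the bytes at ascending addresses are 3F D2 89 C4.
Read back as little-endian, the first byte is least significant, giving 0xC489D23F.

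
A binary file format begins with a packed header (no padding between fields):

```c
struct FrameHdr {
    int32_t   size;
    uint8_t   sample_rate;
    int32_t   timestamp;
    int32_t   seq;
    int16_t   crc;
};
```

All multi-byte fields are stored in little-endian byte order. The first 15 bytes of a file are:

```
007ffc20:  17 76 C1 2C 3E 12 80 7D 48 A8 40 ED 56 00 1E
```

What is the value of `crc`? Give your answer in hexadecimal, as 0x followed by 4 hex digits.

0x1E00

`crc` follows `size` (4 B), `sample_rate` (1 B), `timestamp` (4 B), `seq` (4 B), so it starts at offset 4 + 1 + 4 + 4 = 13 and occupies 2 bytes.
Bytes at offsets 13..14: 00 1E.
Little-endian: lowest address holds the least-significant byte.
Reassemble most-significant byte first: 1E 00 → 0x1E00.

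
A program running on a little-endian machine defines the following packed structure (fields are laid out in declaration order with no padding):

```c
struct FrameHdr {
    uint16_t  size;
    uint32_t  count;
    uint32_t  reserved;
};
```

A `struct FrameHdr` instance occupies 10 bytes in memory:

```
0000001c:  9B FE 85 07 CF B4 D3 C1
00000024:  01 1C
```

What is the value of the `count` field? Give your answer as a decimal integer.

3033466757

`count` follows `size` (2 bytes), so it starts at byte offset 2 and occupies 4 bytes.
Bytes at offsets 2..5: 85 07 CF B4.
In little-endian order the low byte comes first in memory.
Reassemble most-significant byte first: B4 CF 07 85 → 0xB4CF0785.
0xB4CF0785 = 3033466757.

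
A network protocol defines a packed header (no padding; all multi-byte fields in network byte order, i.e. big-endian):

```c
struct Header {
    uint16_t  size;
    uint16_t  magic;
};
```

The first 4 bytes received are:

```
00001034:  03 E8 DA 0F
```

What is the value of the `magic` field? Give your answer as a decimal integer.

`magic` follows `size` (2 bytes), so it starts at byte offset 2 and occupies 2 bytes.
Bytes at offsets 2..3: DA 0F.
In big-endian order the high byte comes first in memory.
The bytes are already most-significant first: 0xDA0F.
0xDA0F = 55823.

55823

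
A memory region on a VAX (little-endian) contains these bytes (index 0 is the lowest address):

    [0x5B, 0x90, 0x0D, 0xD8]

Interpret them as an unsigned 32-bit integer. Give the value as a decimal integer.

3624767579

Little-endian: lowest address holds the least-significant byte.
Reassemble most-significant byte first: D8 0D 90 5B → 0xD80D905B.
0xD80D905B = 3624767579.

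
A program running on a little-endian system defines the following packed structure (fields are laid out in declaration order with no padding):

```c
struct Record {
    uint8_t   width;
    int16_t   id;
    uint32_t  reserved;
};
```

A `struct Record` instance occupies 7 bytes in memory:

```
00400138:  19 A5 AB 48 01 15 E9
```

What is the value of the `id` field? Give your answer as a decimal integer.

-21595

`id` follows `width` (1 byte), so it starts at byte offset 1 and occupies 2 bytes.
Bytes at offsets 1..2: A5 AB.
In little-endian order the low byte comes first in memory.
Reassemble most-significant byte first: AB A5 → 0xABA5.
Top bit is set, so as a signed 16-bit value this is 0xABA5 − 2^16 = -21595.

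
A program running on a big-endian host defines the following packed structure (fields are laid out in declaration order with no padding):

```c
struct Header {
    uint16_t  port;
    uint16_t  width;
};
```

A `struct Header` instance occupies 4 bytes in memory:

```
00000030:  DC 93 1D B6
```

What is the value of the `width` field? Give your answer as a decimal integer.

7606

`width` follows `port` (2 bytes), so it starts at byte offset 2 and occupies 2 bytes.
Bytes at offsets 2..3: 1D B6.
Big-endian: lowest address holds the most-significant byte.
The bytes are already most-significant first: 0x1DB6.
0x1DB6 = 7606.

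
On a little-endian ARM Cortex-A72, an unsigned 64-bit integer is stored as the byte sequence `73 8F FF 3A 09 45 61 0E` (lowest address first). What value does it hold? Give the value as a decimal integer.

1036185295218773875

In little-endian order the low byte comes first in memory.
Reassemble most-significant byte first: 0E 61 45 09 3A FF 8F 73 → 0x0E6145093AFF8F73.
0x0E6145093AFF8F73 = 1036185295218773875.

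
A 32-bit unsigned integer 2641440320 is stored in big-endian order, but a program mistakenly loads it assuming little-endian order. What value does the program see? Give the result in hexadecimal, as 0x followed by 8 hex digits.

0x402E719D

2641440320 in 32-bit hexadecimal is 0x9D712E40.
Stored big-endian, the bytes at ascending addresses are 9D 71 2E 40.
Read back as little-endian, the first byte is least significant, giving 0x402E719D.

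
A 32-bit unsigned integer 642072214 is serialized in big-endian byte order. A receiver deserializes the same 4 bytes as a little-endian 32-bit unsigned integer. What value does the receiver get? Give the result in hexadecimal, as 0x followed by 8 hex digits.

642072214 in 32-bit hexadecimal is 0x26453E96.
Stored big-endian, the bytes at ascending addresses are 26 45 3E 96.
Read back as little-endian, the first byte is least significant, giving 0x963E4526.

0x963E4526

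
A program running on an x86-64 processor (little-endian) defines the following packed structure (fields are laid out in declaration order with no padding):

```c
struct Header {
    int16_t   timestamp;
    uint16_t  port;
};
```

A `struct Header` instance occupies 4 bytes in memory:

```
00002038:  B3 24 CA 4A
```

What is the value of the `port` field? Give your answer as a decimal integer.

19146

`port` follows `timestamp` (2 bytes), so it starts at byte offset 2 and occupies 2 bytes.
Bytes at offsets 2..3: CA 4A.
In little-endian order the low byte comes first in memory.
Reassemble most-significant byte first: 4A CA → 0x4ACA.
0x4ACA = 19146.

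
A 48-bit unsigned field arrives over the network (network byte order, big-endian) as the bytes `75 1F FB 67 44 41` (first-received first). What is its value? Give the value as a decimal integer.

Big-endian stores the most-significant byte at the lowest address.
The bytes are already most-significant first: 0x751FFB674441.
0x751FFB674441 = 128780222284865.

128780222284865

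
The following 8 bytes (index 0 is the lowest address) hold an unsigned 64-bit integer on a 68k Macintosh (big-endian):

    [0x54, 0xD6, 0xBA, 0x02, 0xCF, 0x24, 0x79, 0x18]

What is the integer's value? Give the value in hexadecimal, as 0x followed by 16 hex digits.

In big-endian order the high byte comes first in memory.
The bytes are already most-significant first: 0x54D6BA02CF247918.

0x54D6BA02CF247918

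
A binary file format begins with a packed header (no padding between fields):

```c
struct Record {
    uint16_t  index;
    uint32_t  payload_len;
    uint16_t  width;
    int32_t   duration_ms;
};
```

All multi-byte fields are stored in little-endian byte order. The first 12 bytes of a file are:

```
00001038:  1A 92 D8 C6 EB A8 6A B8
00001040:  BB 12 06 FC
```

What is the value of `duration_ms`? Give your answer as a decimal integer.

-66710853

`duration_ms` follows `index` (2 B), `payload_len` (4 B), `width` (2 B), so it starts at offset 2 + 4 + 2 = 8 and occupies 4 bytes.
Bytes at offsets 8..11: BB 12 06 FC.
Little-endian: lowest address holds the least-significant byte.
Reassemble most-significant byte first: FC 06 12 BB → 0xFC0612BB.
Top bit is set, so as a signed 32-bit value this is 0xFC0612BB − 2^32 = -66710853.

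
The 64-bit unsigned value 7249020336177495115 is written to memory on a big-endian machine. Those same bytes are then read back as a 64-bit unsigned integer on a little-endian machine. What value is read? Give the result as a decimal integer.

7249020336177495115 in 64-bit hexadecimal is 0x6499B196BB713C4B.
Stored big-endian, the bytes at ascending addresses are 64 99 B1 96 BB 71 3C 4B.
Read back as little-endian, the first byte is least significant, giving 0x4B3C71BB96B19964.
0x4B3C71BB96B19964 = 5421333101948279140.

5421333101948279140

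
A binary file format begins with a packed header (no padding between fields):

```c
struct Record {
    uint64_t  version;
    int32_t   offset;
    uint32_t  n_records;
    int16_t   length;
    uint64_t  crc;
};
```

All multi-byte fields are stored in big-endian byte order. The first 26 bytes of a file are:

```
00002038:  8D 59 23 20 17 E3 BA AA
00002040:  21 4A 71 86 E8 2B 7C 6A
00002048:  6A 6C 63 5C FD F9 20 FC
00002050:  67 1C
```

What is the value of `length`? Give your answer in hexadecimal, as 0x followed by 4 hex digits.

`length` follows `version` (8 B), `offset` (4 B), `n_records` (4 B), so it starts at offset 8 + 4 + 4 = 16 and occupies 2 bytes.
Bytes at offsets 16..17: 6A 6C.
Big-endian stores the most-significant byte at the lowest address.
The bytes are already most-significant first: 0x6A6C.

0x6A6C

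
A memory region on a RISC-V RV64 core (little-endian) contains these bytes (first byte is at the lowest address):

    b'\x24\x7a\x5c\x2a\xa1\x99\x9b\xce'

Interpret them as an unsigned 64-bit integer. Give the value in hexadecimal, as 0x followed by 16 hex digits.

Little-endian: lowest address holds the least-significant byte.
Reassemble most-significant byte first: CE 9B 99 A1 2A 5C 7A 24 → 0xCE9B99A12A5C7A24.

0xCE9B99A12A5C7A24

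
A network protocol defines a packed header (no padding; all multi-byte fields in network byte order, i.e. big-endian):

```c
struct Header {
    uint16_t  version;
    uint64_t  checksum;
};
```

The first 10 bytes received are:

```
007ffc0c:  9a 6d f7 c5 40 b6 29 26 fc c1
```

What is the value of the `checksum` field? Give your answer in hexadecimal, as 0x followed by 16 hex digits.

`checksum` follows `version` (2 bytes), so it starts at byte offset 2 and occupies 8 bytes.
Bytes at offsets 2..9: F7 C5 40 B6 29 26 FC C1.
In big-endian order the high byte comes first in memory.
The bytes are already most-significant first: 0xF7C540B62926FCC1.

0xF7C540B62926FCC1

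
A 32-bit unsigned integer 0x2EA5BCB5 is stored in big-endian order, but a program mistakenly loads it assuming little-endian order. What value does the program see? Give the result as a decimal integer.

Stored big-endian, the bytes at ascending addresses are 2E A5 BC B5.
Read back as little-endian, the first byte is least significant, giving 0xB5BCA52E.
0xB5BCA52E = 3049039150.

3049039150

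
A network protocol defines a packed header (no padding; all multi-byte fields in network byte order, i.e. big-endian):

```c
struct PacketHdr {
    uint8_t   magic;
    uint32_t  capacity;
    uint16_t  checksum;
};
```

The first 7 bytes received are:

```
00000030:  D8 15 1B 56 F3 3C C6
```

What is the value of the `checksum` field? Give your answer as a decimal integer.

`checksum` follows `magic` (1 B), `capacity` (4 B), so it starts at offset 1 + 4 = 5 and occupies 2 bytes.
Bytes at offsets 5..6: 3C C6.
Big-endian stores the most-significant byte at the lowest address.
The bytes are already most-significant first: 0x3CC6.
0x3CC6 = 15558.

15558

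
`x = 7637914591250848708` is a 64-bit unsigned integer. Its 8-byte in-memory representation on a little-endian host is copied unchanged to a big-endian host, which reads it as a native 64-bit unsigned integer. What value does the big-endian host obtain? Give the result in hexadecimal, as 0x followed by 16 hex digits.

7637914591250848708 in 64-bit hexadecimal is 0x69FF52DA74479BC4.
Stored little-endian, the bytes at ascending addresses are C4 9B 47 74 DA 52 FF 69.
Read back as big-endian, the last byte is least significant, giving 0xC49B4774DA52FF69.

0xC49B4774DA52FF69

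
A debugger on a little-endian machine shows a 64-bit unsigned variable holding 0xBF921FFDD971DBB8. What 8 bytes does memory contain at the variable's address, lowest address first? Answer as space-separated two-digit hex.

Split into bytes (most-significant first): BF 92 1F FD D9 71 DB B8.
Little-endian stores the least-significant byte at the lowest address.
So at ascending addresses the bytes are B8 DB 71 D9 FD 1F 92 BF.

B8 DB 71 D9 FD 1F 92 BF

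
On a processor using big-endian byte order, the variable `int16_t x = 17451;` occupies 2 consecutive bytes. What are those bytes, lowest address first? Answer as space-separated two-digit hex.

44 2B

17451 in hexadecimal, padded to 16 bits, is 0x442B.
Split into bytes (most-significant first): 44 2B.
In big-endian order the high byte comes first in memory.
So the memory order matches the most-significant-first order: 44 2B.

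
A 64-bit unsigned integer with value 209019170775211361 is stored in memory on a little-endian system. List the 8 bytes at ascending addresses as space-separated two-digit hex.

61 9D 4D 11 D4 95 E6 02

209019170775211361 in hexadecimal, padded to 64 bits, is 0x02E695D4114D9D61.
Split into bytes (most-significant first): 02 E6 95 D4 11 4D 9D 61.
Little-endian stores the least-significant byte at the lowest address.
So at ascending addresses the bytes are 61 9D 4D 11 D4 95 E6 02.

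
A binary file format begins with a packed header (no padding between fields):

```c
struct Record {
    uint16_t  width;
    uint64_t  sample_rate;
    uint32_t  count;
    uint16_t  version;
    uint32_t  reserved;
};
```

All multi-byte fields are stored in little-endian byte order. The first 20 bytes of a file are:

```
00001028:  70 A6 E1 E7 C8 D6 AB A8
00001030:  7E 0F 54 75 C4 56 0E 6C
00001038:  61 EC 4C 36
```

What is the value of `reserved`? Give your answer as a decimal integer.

`reserved` follows `width` (2 B), `sample_rate` (8 B), `count` (4 B), `version` (2 B), so it starts at offset 2 + 8 + 4 + 2 = 16 and occupies 4 bytes.
Bytes at offsets 16..19: 61 EC 4C 36.
Little-endian: lowest address holds the least-significant byte.
Reassemble most-significant byte first: 36 4C EC 61 → 0x364CEC61.
0x364CEC61 = 911010913.

911010913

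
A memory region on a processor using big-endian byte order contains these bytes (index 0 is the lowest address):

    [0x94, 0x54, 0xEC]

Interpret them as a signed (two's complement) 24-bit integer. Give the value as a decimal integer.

-7056148

Big-endian stores the most-significant byte at the lowest address.
The bytes are already most-significant first: 0x9454EC.
Top bit is set, so as a signed 24-bit value this is 0x9454EC − 2^24 = -7056148.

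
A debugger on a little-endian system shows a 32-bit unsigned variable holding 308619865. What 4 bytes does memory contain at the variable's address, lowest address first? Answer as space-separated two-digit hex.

308619865 in hexadecimal, padded to 32 bits, is 0x12652A59.
Split into bytes (most-significant first): 12 65 2A 59.
In little-endian order the low byte comes first in memory.
So at ascending addresses the bytes are 59 2A 65 12.

59 2A 65 12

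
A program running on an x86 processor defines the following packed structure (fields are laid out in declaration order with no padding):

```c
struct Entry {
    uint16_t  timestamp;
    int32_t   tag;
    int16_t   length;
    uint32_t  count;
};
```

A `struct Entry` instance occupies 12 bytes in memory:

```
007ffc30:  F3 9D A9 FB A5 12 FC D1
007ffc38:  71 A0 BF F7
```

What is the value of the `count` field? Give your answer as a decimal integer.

`count` follows `timestamp` (2 B), `tag` (4 B), `length` (2 B), so it starts at offset 2 + 4 + 2 = 8 and occupies 4 bytes.
Bytes at offsets 8..11: 71 A0 BF F7.
In little-endian order the low byte comes first in memory.
Reassemble most-significant byte first: F7 BF A0 71 → 0xF7BFA071.
0xF7BFA071 = 4156530801.

4156530801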